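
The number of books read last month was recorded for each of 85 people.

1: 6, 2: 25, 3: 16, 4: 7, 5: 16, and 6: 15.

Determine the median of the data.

3

Cumulative frequencies: 6, 31, 47, 54, 70, 85
n = 85, so the median is the value in position (n+1)/2 = 43.
Position 43 falls at value 3.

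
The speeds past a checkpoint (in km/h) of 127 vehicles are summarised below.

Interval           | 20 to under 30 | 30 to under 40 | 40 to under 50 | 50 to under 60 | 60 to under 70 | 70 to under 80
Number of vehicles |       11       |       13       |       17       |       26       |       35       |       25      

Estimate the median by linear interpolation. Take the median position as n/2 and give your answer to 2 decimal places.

Cumulative frequencies: 11, 24, 41, 67, 102, 127
n = 127; position = n/2 = 63.5.
This falls in the class 50 to under 60: L = 50, F = 41, f = 26, h = 10.
Median ≈ 50 + ((63.5 − 41) / 26) × 10 = 58.6538

58.65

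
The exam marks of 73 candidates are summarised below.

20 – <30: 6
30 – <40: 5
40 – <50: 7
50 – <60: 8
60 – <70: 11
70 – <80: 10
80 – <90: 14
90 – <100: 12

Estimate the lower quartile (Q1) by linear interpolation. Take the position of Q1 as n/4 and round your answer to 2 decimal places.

50.31

Cumulative frequencies: 6, 11, 18, 26, 37, 47, 61, 73
n = 73; position = n/4 = 18.25.
This falls in the class 50 – <60: L = 50, F = 18, f = 8, h = 10.
Lower quartile ≈ 50 + ((18.25 − 18) / 8) × 10 = 50.3125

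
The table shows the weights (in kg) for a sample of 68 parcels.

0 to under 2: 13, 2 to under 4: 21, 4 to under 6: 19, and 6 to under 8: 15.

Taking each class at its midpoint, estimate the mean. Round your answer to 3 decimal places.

Midpoints: 1, 3, 5, 7
Σfm = 13×1 + 21×3 + 19×5 + 15×7 = 276
n = Σf = 68
Mean = 276 / 68 = 4.0588

4.059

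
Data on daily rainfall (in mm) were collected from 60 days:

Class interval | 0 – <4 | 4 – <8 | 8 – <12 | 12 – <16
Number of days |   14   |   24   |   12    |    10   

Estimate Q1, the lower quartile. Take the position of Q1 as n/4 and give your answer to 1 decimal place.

4.2

Cumulative frequencies: 14, 38, 50, 60
n = 60; position = n/4 = 15.
This falls in the class 4 – <8: L = 4, F = 14, f = 24, h = 4.
Lower quartile ≈ 4 + ((15 − 14) / 24) × 4 = 4.1667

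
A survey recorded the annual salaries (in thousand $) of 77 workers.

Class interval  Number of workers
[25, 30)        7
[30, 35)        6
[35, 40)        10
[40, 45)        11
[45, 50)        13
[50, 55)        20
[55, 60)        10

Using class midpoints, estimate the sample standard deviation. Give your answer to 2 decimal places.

9.23

Midpoints: 27.5, 32.5, 37.5, 42.5, 47.5, 52.5, 57.5
n = 77, Σfm = 3472.5, mean = 45.0974
Σfm² = 163081.25
Σf(m − x̄)² = Σfm² − (Σfm)²/n = 163081.25 − 3472.5²/77 = 6480.5195
Sample variance = 6480.5195 / 76 = 85.2700
Standard deviation = √85.2700 = 9.2342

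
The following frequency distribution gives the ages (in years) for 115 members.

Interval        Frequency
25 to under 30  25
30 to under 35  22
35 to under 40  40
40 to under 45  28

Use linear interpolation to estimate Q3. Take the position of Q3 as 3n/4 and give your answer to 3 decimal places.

39.906

Cumulative frequencies: 25, 47, 87, 115
n = 115; position = 3n/4 = 86.25.
This falls in the class 35 to under 40: L = 35, F = 47, f = 40, h = 5.
Upper quartile ≈ 35 + ((86.25 − 47) / 40) × 5 = 39.9062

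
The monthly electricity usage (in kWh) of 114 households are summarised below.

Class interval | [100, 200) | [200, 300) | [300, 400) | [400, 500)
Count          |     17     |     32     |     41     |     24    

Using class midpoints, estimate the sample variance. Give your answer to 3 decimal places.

9604.099

Midpoints: 150, 250, 350, 450
n = 114, Σfm = 35700, mean = 313.1579
Σfm² = 12265000
Σf(m − x̄)² = Σfm² − (Σfm)²/n = 12265000 − 35700²/114 = 1085263.1579
Sample variance = 1085263.1579 / 113 = 9604.0987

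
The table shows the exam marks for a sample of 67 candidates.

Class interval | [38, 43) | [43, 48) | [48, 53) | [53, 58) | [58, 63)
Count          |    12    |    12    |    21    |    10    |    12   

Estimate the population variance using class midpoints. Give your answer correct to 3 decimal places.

44.008

Midpoints: 40.5, 45.5, 50.5, 55.5, 60.5
n = 67, Σfm = 3373.5, mean = 50.3507
Σfm² = 172806.75
Σf(m − x̄)² = Σfm² − (Σfm)²/n = 172806.75 − 3373.5²/67 = 2948.5075
Population variance = 2948.5075 / 67 = 44.0076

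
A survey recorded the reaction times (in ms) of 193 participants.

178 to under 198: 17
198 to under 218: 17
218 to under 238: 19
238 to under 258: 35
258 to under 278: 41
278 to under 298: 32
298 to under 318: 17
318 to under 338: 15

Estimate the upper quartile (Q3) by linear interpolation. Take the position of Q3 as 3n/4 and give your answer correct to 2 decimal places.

Cumulative frequencies: 17, 34, 53, 88, 129, 161, 178, 193
n = 193; position = 3n/4 = 144.75.
This falls in the class 278 to under 298: L = 278, F = 129, f = 32, h = 20.
Upper quartile ≈ 278 + ((144.75 − 129) / 32) × 20 = 287.8438

287.84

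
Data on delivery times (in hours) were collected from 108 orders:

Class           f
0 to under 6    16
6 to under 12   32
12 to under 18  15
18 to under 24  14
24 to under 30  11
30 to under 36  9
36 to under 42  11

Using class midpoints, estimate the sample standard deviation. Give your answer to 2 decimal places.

Midpoints: 3, 9, 15, 21, 27, 33, 39
n = 108, Σfm = 1878, mean = 17.3889
Σfm² = 46836
Σf(m − x̄)² = Σfm² − (Σfm)²/n = 46836 − 1878²/108 = 14179.6667
Sample variance = 14179.6667 / 107 = 132.5202
Standard deviation = √132.5202 = 11.5117

11.51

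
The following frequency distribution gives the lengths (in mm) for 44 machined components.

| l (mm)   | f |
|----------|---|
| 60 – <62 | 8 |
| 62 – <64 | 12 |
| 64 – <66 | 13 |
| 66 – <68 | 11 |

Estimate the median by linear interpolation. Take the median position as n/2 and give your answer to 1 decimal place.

Cumulative frequencies: 8, 20, 33, 44
n = 44; position = n/2 = 22.
This falls in the class 64 – <66: L = 64, F = 20, f = 13, h = 2.
Median ≈ 64 + ((22 − 20) / 13) × 2 = 64.3077

64.3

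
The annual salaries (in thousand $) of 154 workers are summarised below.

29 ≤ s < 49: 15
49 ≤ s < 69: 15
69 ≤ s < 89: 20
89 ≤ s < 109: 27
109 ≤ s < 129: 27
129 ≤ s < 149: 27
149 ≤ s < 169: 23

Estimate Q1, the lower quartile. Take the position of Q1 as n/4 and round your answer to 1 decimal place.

Cumulative frequencies: 15, 30, 50, 77, 104, 131, 154
n = 154; position = n/4 = 38.5.
This falls in the class 69 ≤ s < 89: L = 69, F = 30, f = 20, h = 20.
Lower quartile ≈ 69 + ((38.5 − 30) / 20) × 20 = 77.5000

77.5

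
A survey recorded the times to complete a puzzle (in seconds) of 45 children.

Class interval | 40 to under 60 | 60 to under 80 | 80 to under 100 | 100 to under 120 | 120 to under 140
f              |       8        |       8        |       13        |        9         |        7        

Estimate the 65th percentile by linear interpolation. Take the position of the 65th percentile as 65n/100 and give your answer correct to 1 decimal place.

Cumulative frequencies: 8, 16, 29, 38, 45
n = 45; position = 65n/100 = 29.25.
This falls in the class 100 to under 120: L = 100, F = 29, f = 9, h = 20.
65th percentile ≈ 100 + ((29.25 − 29) / 9) × 20 = 100.5556

100.6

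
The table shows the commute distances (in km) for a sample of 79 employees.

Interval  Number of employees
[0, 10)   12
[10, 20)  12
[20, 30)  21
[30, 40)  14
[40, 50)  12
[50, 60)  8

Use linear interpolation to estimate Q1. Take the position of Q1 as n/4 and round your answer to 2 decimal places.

Cumulative frequencies: 12, 24, 45, 59, 71, 79
n = 79; position = n/4 = 19.75.
This falls in the class [10, 20): L = 10, F = 12, f = 12, h = 10.
Lower quartile ≈ 10 + ((19.75 − 12) / 12) × 10 = 16.4583

16.46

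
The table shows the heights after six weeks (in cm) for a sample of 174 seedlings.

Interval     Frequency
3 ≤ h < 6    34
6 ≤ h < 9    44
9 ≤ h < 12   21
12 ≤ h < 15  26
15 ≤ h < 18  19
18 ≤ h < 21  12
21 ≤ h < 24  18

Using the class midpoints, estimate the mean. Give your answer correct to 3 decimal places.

11.534

Midpoints: 4.5, 7.5, 10.5, 13.5, 16.5, 19.5, 22.5
Σfm = 34×4.5 + 44×7.5 + 21×10.5 + 26×13.5 + 19×16.5 + 12×19.5 + 18×22.5 = 2007
n = Σf = 174
Mean = 2007 / 174 = 11.5345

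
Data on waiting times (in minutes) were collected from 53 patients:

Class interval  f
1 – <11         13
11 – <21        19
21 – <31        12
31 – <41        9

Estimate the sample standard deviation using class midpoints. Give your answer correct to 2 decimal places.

10.34

Midpoints: 6, 16, 26, 36
n = 53, Σfm = 1018, mean = 19.2075
Σfm² = 25108
Σf(m − x̄)² = Σfm² − (Σfm)²/n = 25108 − 1018²/53 = 5554.7170
Sample variance = 5554.7170 / 52 = 106.8215
Standard deviation = √106.8215 = 10.3354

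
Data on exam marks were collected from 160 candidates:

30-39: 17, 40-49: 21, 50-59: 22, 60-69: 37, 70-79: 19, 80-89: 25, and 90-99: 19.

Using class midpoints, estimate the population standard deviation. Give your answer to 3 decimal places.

Midpoints: 34.5, 44.5, 54.5, 64.5, 74.5, 84.5, 94.5
n = 160, Σfm = 10430, mean = 65.1875
Σfm² = 734730
Σf(m − x̄)² = Σfm² − (Σfm)²/n = 734730 − 10430²/160 = 54824.3750
Population variance = 54824.3750 / 160 = 342.6523
Standard deviation = √342.6523 = 18.5109

18.511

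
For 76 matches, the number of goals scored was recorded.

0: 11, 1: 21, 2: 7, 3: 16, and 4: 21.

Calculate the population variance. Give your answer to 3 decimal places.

Values: 0, 1, 2, 3, 4
n = 76, Σfx = 167, mean = 2.1974
Σfx² = 529
Σf(x − x̄)² = Σfx² − (Σfx)²/n = 529 − 167²/76 = 162.0395
Population variance = 162.0395 / 76 = 2.1321

2.132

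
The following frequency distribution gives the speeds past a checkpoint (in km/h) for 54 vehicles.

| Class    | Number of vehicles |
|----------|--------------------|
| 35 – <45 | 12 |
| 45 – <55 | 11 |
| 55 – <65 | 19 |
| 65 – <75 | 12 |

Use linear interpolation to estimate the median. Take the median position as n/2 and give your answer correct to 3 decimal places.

57.105

Cumulative frequencies: 12, 23, 42, 54
n = 54; position = n/2 = 27.
This falls in the class 55 – <65: L = 55, F = 23, f = 19, h = 10.
Median ≈ 55 + ((27 − 23) / 19) × 10 = 57.1053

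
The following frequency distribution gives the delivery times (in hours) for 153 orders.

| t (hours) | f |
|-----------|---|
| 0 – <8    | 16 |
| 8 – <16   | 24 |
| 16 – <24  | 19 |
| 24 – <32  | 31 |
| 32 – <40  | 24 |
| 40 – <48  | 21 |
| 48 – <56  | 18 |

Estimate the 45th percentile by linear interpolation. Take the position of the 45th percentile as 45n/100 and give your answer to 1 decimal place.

26.5

Cumulative frequencies: 16, 40, 59, 90, 114, 135, 153
n = 153; position = 45n/100 = 68.85.
This falls in the class 24 – <32: L = 24, F = 59, f = 31, h = 8.
45th percentile ≈ 24 + ((68.85 − 59) / 31) × 8 = 26.5419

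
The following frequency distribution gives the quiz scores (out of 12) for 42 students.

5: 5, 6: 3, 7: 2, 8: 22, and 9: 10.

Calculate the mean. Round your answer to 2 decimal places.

7.69

Values: 5, 6, 7, 8, 9
Σfx = 5×5 + 3×6 + 2×7 + 22×8 + 10×9 = 323
n = Σf = 42
Mean = 323 / 42 = 7.6905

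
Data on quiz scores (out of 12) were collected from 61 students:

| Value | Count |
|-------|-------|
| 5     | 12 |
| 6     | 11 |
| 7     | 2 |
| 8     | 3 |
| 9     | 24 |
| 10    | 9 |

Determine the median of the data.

Cumulative frequencies: 12, 23, 25, 28, 52, 61
n = 61, so the median is the value in position (n+1)/2 = 31.
Position 31 falls at value 9.

9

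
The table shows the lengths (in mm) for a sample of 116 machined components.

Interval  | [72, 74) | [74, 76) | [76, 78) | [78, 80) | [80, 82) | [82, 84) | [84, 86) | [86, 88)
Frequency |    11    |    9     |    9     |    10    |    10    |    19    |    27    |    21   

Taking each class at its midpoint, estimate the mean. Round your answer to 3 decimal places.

Midpoints: 73, 75, 77, 79, 81, 83, 85, 87
Σfm = 11×73 + 9×75 + 9×77 + 10×79 + 10×81 + 19×83 + 27×85 + 21×87 = 9470
n = Σf = 116
Mean = 9470 / 116 = 81.6379

81.638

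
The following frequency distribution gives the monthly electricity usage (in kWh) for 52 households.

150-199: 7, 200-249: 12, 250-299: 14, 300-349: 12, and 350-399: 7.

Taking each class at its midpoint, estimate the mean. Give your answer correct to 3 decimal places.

274.500

Midpoints: 174.5, 224.5, 274.5, 324.5, 374.5
Σfm = 7×174.5 + 12×224.5 + 14×274.5 + 12×324.5 + 7×374.5 = 14274
n = Σf = 52
Mean = 14274 / 52 = 274.5000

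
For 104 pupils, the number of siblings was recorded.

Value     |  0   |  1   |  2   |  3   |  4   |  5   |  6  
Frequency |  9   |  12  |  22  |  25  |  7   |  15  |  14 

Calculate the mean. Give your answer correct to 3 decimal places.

3.058

Values: 0, 1, 2, 3, 4, 5, 6
Σfx = 9×0 + 12×1 + 22×2 + 25×3 + 7×4 + 15×5 + 14×6 = 318
n = Σf = 104
Mean = 318 / 104 = 3.0577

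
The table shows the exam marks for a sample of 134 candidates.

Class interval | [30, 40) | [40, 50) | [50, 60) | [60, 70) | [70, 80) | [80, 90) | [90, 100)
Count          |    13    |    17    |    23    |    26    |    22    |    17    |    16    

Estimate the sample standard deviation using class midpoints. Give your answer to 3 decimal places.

Midpoints: 35, 45, 55, 65, 75, 85, 95
n = 134, Σfm = 8790, mean = 65.5970
Σfm² = 620750
Σf(m − x̄)² = Σfm² − (Σfm)²/n = 620750 − 8790²/134 = 44152.2388
Sample variance = 44152.2388 / 133 = 331.9717
Standard deviation = √331.9717 = 18.2201

18.220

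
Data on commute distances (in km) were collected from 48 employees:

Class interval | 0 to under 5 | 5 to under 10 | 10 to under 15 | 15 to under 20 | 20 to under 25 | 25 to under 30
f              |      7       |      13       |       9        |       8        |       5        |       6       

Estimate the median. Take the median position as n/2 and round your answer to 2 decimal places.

Cumulative frequencies: 7, 20, 29, 37, 42, 48
n = 48; position = n/2 = 24.
This falls in the class 10 to under 15: L = 10, F = 20, f = 9, h = 5.
Median ≈ 10 + ((24 − 20) / 9) × 5 = 12.2222

12.22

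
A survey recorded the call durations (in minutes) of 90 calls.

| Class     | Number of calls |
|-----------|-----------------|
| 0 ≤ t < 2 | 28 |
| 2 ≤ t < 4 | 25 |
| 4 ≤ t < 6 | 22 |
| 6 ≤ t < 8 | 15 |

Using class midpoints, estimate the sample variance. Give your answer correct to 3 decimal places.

4.656

Midpoints: 1, 3, 5, 7
n = 90, Σfm = 318, mean = 3.5333
Σfm² = 1538
Σf(m − x̄)² = Σfm² − (Σfm)²/n = 1538 − 318²/90 = 414.4000
Sample variance = 414.4000 / 89 = 4.6562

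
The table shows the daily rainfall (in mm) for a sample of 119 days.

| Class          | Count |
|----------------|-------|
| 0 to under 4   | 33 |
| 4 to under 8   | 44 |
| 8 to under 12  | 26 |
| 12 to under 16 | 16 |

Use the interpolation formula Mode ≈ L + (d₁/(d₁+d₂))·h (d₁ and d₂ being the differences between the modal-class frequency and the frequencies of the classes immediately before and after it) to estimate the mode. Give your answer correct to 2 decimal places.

Modal class: 4 to under 8 (highest frequency 44).
d₁ = 44 − 33 = 11, d₂ = 44 − 26 = 18
Mode ≈ 4 + (11/(11+18)) × 4 = 4 + 1.5172 = 5.5172

5.52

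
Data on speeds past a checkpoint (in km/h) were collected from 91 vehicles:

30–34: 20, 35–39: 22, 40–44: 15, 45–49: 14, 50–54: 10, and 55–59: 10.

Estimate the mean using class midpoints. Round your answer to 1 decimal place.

Midpoints: 32, 37, 42, 47, 52, 57
Σfm = 20×32 + 22×37 + 15×42 + 14×47 + 10×52 + 10×57 = 3832
n = Σf = 91
Mean = 3832 / 91 = 42.1099

42.1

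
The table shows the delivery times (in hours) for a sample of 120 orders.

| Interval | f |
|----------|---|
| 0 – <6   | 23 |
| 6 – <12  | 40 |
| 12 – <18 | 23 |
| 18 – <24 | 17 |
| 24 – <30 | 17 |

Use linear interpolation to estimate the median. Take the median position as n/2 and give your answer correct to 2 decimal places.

Cumulative frequencies: 23, 63, 86, 103, 120
n = 120; position = n/2 = 60.
This falls in the class 6 – <12: L = 6, F = 23, f = 40, h = 6.
Median ≈ 6 + ((60 − 23) / 40) × 6 = 11.5500

11.55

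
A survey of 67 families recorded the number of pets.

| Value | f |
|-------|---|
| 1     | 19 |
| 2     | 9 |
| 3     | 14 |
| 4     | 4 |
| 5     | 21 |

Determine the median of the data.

Cumulative frequencies: 19, 28, 42, 46, 67
n = 67, so the median is the value in position (n+1)/2 = 34.
Position 34 falls at value 3.

3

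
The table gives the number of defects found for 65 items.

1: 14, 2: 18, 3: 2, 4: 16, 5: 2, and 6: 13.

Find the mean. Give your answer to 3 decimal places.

3.200

Values: 1, 2, 3, 4, 5, 6
Σfx = 14×1 + 18×2 + 2×3 + 16×4 + 2×5 + 13×6 = 208
n = Σf = 65
Mean = 208 / 65 = 3.2000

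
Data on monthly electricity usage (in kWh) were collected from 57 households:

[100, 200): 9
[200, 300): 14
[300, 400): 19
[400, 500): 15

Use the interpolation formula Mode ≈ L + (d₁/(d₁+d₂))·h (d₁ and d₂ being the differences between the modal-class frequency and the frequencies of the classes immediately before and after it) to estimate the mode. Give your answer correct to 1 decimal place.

355.6

Modal class: [300, 400) (highest frequency 19).
d₁ = 19 − 14 = 5, d₂ = 19 − 15 = 4
Mode ≈ 300 + (5/(5+4)) × 100 = 300 + 55.5556 = 355.5556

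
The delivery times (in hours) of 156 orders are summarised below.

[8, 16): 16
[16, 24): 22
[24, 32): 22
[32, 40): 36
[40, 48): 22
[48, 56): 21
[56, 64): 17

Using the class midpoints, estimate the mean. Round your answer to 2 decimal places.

Midpoints: 12, 20, 28, 36, 44, 52, 60
Σfm = 16×12 + 22×20 + 22×28 + 36×36 + 22×44 + 21×52 + 17×60 = 5624
n = Σf = 156
Mean = 5624 / 156 = 36.0513

36.05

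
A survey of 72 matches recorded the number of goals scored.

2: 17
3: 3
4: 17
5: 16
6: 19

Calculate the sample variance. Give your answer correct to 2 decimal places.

2.24

Values: 2, 3, 4, 5, 6
n = 72, Σfx = 305, mean = 4.2361
Σfx² = 1451
Σf(x − x̄)² = Σfx² − (Σfx)²/n = 1451 − 305²/72 = 158.9861
Sample variance = 158.9861 / 71 = 2.2392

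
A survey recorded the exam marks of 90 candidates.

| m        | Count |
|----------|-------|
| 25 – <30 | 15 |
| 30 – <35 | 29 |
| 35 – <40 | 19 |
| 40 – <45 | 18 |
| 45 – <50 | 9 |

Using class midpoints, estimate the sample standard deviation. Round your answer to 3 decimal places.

6.206

Midpoints: 27.5, 32.5, 37.5, 42.5, 47.5
n = 90, Σfm = 3260, mean = 36.2222
Σfm² = 121512.5
Σf(m − x̄)² = Σfm² − (Σfm)²/n = 121512.5 − 3260²/90 = 3428.0556
Sample variance = 3428.0556 / 89 = 38.5175
Standard deviation = √38.5175 = 6.2062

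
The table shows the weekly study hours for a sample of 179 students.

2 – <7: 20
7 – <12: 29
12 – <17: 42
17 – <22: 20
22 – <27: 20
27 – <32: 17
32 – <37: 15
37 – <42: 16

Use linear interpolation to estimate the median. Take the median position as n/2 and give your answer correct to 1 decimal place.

Cumulative frequencies: 20, 49, 91, 111, 131, 148, 163, 179
n = 179; position = n/2 = 89.5.
This falls in the class 12 – <17: L = 12, F = 49, f = 42, h = 5.
Median ≈ 12 + ((89.5 − 49) / 42) × 5 = 16.8214

16.8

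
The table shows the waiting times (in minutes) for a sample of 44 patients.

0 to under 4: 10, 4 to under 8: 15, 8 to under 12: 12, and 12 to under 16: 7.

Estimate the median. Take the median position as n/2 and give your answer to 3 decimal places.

Cumulative frequencies: 10, 25, 37, 44
n = 44; position = n/2 = 22.
This falls in the class 4 to under 8: L = 4, F = 10, f = 15, h = 4.
Median ≈ 4 + ((22 − 10) / 15) × 4 = 7.2000

7.200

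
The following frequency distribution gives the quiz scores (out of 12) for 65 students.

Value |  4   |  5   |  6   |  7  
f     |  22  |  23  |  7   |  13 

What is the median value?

Cumulative frequencies: 22, 45, 52, 65
n = 65, so the median is the value in position (n+1)/2 = 33.
Position 33 falls at value 5.

5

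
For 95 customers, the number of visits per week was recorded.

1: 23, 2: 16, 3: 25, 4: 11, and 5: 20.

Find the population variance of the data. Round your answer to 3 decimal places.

2.081

Values: 1, 2, 3, 4, 5
n = 95, Σfx = 274, mean = 2.8842
Σfx² = 988
Σf(x − x̄)² = Σfx² − (Σfx)²/n = 988 − 274²/95 = 197.7263
Population variance = 197.7263 / 95 = 2.0813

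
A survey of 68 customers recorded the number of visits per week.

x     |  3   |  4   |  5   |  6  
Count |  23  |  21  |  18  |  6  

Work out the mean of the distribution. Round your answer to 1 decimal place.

4.1

Values: 3, 4, 5, 6
Σfx = 23×3 + 21×4 + 18×5 + 6×6 = 279
n = Σf = 68
Mean = 279 / 68 = 4.1029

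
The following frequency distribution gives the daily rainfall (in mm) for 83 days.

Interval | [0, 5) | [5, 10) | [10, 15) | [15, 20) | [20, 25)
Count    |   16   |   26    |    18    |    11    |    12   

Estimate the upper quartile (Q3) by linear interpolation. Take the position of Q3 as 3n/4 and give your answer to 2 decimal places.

16.02

Cumulative frequencies: 16, 42, 60, 71, 83
n = 83; position = 3n/4 = 62.25.
This falls in the class [15, 20): L = 15, F = 60, f = 11, h = 5.
Upper quartile ≈ 15 + ((62.25 − 60) / 11) × 5 = 16.0227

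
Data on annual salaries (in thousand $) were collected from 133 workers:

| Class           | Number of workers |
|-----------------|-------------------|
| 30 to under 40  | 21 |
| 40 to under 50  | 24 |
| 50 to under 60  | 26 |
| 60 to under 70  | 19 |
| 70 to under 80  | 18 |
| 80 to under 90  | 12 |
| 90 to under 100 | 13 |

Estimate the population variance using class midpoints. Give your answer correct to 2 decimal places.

Midpoints: 35, 45, 55, 65, 75, 85, 95
n = 133, Σfm = 8085, mean = 60.7895
Σfm² = 538525
Σf(m − x̄)² = Σfm² − (Σfm)²/n = 538525 − 8085²/133 = 47042.1053
Population variance = 47042.1053 / 133 = 353.7000

353.70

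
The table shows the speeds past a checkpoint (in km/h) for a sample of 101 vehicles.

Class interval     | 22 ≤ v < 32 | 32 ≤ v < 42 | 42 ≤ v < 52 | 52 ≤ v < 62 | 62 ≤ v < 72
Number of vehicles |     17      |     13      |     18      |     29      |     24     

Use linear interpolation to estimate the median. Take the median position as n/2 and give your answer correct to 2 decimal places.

Cumulative frequencies: 17, 30, 48, 77, 101
n = 101; position = n/2 = 50.5.
This falls in the class 52 ≤ v < 62: L = 52, F = 48, f = 29, h = 10.
Median ≈ 52 + ((50.5 − 48) / 29) × 10 = 52.8621

52.86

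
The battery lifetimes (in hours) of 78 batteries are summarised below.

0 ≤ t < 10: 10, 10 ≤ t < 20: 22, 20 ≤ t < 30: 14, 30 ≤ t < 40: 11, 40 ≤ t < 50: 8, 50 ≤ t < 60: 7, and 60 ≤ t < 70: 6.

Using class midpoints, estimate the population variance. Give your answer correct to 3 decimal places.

Midpoints: 5, 15, 25, 35, 45, 55, 65
n = 78, Σfm = 2250, mean = 28.8462
Σfm² = 90150
Σf(m − x̄)² = Σfm² − (Σfm)²/n = 90150 − 2250²/78 = 25246.1538
Population variance = 25246.1538 / 78 = 323.6686

323.669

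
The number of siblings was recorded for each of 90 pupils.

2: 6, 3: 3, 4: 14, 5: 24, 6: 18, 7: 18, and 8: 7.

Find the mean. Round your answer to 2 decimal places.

5.41

Values: 2, 3, 4, 5, 6, 7, 8
Σfx = 6×2 + 3×3 + 14×4 + 24×5 + 18×6 + 18×7 + 7×8 = 487
n = Σf = 90
Mean = 487 / 90 = 5.4111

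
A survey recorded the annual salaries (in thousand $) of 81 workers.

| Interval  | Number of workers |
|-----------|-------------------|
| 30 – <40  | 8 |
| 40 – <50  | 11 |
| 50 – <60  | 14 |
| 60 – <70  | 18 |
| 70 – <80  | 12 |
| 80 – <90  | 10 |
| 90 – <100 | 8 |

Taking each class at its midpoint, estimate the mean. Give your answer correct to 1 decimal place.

Midpoints: 35, 45, 55, 65, 75, 85, 95
Σfm = 8×35 + 11×45 + 14×55 + 18×65 + 12×75 + 10×85 + 8×95 = 5225
n = Σf = 81
Mean = 5225 / 81 = 64.5062

64.5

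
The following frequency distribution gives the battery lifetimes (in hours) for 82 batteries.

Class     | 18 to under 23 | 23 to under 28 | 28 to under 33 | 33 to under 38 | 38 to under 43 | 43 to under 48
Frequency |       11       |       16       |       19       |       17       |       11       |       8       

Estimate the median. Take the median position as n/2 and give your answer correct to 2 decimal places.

31.68

Cumulative frequencies: 11, 27, 46, 63, 74, 82
n = 82; position = n/2 = 41.
This falls in the class 28 to under 33: L = 28, F = 27, f = 19, h = 5.
Median ≈ 28 + ((41 − 27) / 19) × 5 = 31.6842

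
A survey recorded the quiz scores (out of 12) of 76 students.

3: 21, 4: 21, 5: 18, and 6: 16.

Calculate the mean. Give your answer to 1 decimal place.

Values: 3, 4, 5, 6
Σfx = 21×3 + 21×4 + 18×5 + 16×6 = 333
n = Σf = 76
Mean = 333 / 76 = 4.3816

4.4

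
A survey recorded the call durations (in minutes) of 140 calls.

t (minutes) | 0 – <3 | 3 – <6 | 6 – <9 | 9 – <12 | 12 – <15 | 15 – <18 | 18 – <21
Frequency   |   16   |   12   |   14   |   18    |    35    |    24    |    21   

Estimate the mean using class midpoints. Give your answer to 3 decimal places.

Midpoints: 1.5, 4.5, 7.5, 10.5, 13.5, 16.5, 19.5
Σfm = 16×1.5 + 12×4.5 + 14×7.5 + 18×10.5 + 35×13.5 + 24×16.5 + 21×19.5 = 1650
n = Σf = 140
Mean = 1650 / 140 = 11.7857

11.786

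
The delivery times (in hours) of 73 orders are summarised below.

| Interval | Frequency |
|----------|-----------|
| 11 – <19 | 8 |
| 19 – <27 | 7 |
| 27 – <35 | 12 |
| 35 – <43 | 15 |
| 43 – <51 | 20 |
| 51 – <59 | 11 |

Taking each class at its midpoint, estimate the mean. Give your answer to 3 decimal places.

Midpoints: 15, 23, 31, 39, 47, 55
Σfm = 8×15 + 7×23 + 12×31 + 15×39 + 20×47 + 11×55 = 2783
n = Σf = 73
Mean = 2783 / 73 = 38.1233

38.123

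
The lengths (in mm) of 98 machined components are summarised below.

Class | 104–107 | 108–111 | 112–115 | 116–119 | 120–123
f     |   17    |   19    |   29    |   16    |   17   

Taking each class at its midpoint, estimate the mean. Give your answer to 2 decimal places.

Midpoints: 105.5, 109.5, 113.5, 117.5, 121.5
Σfm = 17×105.5 + 19×109.5 + 29×113.5 + 16×117.5 + 17×121.5 = 11111
n = Σf = 98
Mean = 11111 / 98 = 113.3776

113.38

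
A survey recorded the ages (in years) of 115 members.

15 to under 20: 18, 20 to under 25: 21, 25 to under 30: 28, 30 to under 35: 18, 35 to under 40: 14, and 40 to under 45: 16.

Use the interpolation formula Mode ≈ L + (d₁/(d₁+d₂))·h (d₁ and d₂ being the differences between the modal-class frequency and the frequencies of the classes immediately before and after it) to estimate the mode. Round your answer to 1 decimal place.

27.1

Modal class: 25 to under 30 (highest frequency 28).
d₁ = 28 − 21 = 7, d₂ = 28 − 18 = 10
Mode ≈ 25 + (7/(7+10)) × 5 = 25 + 2.0588 = 27.0588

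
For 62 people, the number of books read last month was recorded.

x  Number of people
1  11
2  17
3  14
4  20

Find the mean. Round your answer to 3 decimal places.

2.694

Values: 1, 2, 3, 4
Σfx = 11×1 + 17×2 + 14×3 + 20×4 = 167
n = Σf = 62
Mean = 167 / 62 = 2.6935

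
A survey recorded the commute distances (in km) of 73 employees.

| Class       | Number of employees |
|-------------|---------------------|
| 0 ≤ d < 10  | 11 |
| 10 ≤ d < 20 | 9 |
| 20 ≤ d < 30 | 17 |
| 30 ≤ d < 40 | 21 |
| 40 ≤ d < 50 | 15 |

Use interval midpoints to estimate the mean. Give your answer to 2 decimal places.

27.74

Midpoints: 5, 15, 25, 35, 45
Σfm = 11×5 + 9×15 + 17×25 + 21×35 + 15×45 = 2025
n = Σf = 73
Mean = 2025 / 73 = 27.7397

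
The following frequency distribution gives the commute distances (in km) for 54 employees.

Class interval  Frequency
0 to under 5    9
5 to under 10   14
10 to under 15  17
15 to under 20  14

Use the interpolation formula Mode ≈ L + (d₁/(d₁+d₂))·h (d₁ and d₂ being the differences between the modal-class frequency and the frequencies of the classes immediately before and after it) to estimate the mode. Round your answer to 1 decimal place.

12.5

Modal class: 10 to under 15 (highest frequency 17).
d₁ = 17 − 14 = 3, d₂ = 17 − 14 = 3
Mode ≈ 10 + (3/(3+3)) × 5 = 10 + 2.5000 = 12.5000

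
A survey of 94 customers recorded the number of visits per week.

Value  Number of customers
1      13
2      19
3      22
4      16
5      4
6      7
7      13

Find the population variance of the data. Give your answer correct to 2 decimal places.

Values: 1, 2, 3, 4, 5, 6, 7
n = 94, Σfx = 334, mean = 3.5532
Σfx² = 1532
Σf(x − x̄)² = Σfx² − (Σfx)²/n = 1532 − 334²/94 = 345.2340
Population variance = 345.2340 / 94 = 3.6727

3.67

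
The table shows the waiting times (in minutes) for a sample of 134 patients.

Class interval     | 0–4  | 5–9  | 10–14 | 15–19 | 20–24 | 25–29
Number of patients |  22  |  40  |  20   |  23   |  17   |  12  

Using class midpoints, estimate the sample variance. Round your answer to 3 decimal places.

61.353

Midpoints: 2, 7, 12, 17, 22, 27
n = 134, Σfm = 1653, mean = 12.3358
Σfm² = 28551
Σf(m − x̄)² = Σfm² − (Σfm)²/n = 28551 − 1653²/134 = 8159.8881
Sample variance = 8159.8881 / 133 = 61.3525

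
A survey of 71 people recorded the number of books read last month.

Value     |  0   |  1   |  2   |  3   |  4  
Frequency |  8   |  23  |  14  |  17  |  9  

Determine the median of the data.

2

Cumulative frequencies: 8, 31, 45, 62, 71
n = 71, so the median is the value in position (n+1)/2 = 36.
Position 36 falls at value 2.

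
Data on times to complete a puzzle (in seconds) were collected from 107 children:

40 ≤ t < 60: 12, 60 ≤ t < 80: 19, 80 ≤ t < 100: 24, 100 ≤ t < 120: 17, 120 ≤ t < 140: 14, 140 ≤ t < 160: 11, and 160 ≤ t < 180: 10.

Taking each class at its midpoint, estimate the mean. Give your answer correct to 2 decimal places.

Midpoints: 50, 70, 90, 110, 130, 150, 170
Σfm = 12×50 + 19×70 + 24×90 + 17×110 + 14×130 + 11×150 + 10×170 = 11130
n = Σf = 107
Mean = 11130 / 107 = 104.0187

104.02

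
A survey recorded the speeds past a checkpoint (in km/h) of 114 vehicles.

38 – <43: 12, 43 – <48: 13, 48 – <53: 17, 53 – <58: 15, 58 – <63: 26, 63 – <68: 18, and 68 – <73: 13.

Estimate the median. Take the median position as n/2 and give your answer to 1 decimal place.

58.0

Cumulative frequencies: 12, 25, 42, 57, 83, 101, 114
n = 114; position = n/2 = 57.
This falls in the class 53 – <58: L = 53, F = 42, f = 15, h = 5.
Median ≈ 53 + ((57 − 42) / 15) × 5 = 58.0000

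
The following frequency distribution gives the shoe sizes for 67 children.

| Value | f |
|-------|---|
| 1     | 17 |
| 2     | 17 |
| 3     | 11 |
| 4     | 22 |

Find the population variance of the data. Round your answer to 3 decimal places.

Values: 1, 2, 3, 4
n = 67, Σfx = 172, mean = 2.5672
Σfx² = 536
Σf(x − x̄)² = Σfx² − (Σfx)²/n = 536 − 172²/67 = 94.4478
Population variance = 94.4478 / 67 = 1.4097

1.410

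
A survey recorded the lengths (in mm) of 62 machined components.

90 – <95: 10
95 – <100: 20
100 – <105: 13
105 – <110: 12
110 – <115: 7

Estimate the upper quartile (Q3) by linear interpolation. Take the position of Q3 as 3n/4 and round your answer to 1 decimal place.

106.5

Cumulative frequencies: 10, 30, 43, 55, 62
n = 62; position = 3n/4 = 46.5.
This falls in the class 105 – <110: L = 105, F = 43, f = 12, h = 5.
Upper quartile ≈ 105 + ((46.5 − 43) / 12) × 5 = 106.4583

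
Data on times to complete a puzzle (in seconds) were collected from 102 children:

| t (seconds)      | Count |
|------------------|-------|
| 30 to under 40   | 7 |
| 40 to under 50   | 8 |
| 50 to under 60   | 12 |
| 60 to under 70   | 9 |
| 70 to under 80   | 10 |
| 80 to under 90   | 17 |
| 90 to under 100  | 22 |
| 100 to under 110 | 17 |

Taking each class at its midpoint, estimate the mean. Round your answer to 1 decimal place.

77.6

Midpoints: 35, 45, 55, 65, 75, 85, 95, 105
Σfm = 7×35 + 8×45 + 12×55 + 9×65 + 10×75 + 17×85 + 22×95 + 17×105 = 7920
n = Σf = 102
Mean = 7920 / 102 = 77.6471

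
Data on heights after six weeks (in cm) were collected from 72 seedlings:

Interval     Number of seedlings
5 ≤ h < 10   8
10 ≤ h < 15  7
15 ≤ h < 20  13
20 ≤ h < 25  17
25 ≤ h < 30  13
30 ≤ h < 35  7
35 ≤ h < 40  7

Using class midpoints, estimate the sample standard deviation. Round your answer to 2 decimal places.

Midpoints: 7.5, 12.5, 17.5, 22.5, 27.5, 32.5, 37.5
n = 72, Σfm = 1605, mean = 22.2917
Σfm² = 41200
Σf(m − x̄)² = Σfm² − (Σfm)²/n = 41200 − 1605²/72 = 5421.8750
Sample variance = 5421.8750 / 71 = 76.3644
Standard deviation = √76.3644 = 8.7387

8.74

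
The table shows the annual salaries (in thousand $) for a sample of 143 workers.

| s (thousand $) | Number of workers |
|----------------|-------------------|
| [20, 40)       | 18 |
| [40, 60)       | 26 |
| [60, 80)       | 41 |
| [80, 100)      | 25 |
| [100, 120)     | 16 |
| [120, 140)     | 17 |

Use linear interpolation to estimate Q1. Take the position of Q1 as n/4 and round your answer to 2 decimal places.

53.65

Cumulative frequencies: 18, 44, 85, 110, 126, 143
n = 143; position = n/4 = 35.75.
This falls in the class [40, 60): L = 40, F = 18, f = 26, h = 20.
Lower quartile ≈ 40 + ((35.75 − 18) / 26) × 20 = 53.6538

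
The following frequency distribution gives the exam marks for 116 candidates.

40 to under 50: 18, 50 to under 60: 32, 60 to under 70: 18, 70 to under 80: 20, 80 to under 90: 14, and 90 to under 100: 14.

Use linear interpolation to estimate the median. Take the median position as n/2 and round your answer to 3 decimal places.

Cumulative frequencies: 18, 50, 68, 88, 102, 116
n = 116; position = n/2 = 58.
This falls in the class 60 to under 70: L = 60, F = 50, f = 18, h = 10.
Median ≈ 60 + ((58 − 50) / 18) × 10 = 64.4444

64.444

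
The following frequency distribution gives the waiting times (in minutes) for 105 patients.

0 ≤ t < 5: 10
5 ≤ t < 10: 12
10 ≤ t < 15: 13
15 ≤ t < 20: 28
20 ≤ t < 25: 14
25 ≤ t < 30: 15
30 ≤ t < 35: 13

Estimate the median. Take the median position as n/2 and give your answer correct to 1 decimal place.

Cumulative frequencies: 10, 22, 35, 63, 77, 92, 105
n = 105; position = n/2 = 52.5.
This falls in the class 15 ≤ t < 20: L = 15, F = 35, f = 28, h = 5.
Median ≈ 15 + ((52.5 − 35) / 28) × 5 = 18.1250

18.1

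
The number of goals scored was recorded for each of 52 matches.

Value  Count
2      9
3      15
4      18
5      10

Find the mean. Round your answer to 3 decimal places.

3.558

Values: 2, 3, 4, 5
Σfx = 9×2 + 15×3 + 18×4 + 10×5 = 185
n = Σf = 52
Mean = 185 / 52 = 3.5577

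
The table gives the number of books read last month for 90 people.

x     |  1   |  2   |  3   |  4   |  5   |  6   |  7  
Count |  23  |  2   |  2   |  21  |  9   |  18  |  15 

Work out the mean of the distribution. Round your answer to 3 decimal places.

4.167

Values: 1, 2, 3, 4, 5, 6, 7
Σfx = 23×1 + 2×2 + 2×3 + 21×4 + 9×5 + 18×6 + 15×7 = 375
n = Σf = 90
Mean = 375 / 90 = 4.1667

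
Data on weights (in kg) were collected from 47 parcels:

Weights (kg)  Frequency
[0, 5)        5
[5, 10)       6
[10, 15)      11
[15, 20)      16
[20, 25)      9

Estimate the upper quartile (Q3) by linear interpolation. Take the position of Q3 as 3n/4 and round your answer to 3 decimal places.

19.141

Cumulative frequencies: 5, 11, 22, 38, 47
n = 47; position = 3n/4 = 35.25.
This falls in the class [15, 20): L = 15, F = 22, f = 16, h = 5.
Upper quartile ≈ 15 + ((35.25 − 22) / 16) × 5 = 19.1406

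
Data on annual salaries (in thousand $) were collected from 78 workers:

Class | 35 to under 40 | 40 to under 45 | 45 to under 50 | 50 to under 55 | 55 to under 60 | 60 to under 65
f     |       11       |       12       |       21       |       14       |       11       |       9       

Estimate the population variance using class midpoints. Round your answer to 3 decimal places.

Midpoints: 37.5, 42.5, 47.5, 52.5, 57.5, 62.5
n = 78, Σfm = 3850, mean = 49.3590
Σfm² = 194637.5
Σf(m − x̄)² = Σfm² − (Σfm)²/n = 194637.5 − 3850²/78 = 4605.4487
Population variance = 4605.4487 / 78 = 59.0442

59.044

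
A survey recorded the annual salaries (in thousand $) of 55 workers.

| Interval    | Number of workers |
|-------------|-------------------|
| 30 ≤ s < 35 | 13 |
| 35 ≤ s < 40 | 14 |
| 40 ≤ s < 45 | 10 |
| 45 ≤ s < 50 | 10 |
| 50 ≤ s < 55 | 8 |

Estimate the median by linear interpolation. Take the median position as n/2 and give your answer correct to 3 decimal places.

Cumulative frequencies: 13, 27, 37, 47, 55
n = 55; position = n/2 = 27.5.
This falls in the class 40 ≤ s < 45: L = 40, F = 27, f = 10, h = 5.
Median ≈ 40 + ((27.5 − 27) / 10) × 5 = 40.2500

40.250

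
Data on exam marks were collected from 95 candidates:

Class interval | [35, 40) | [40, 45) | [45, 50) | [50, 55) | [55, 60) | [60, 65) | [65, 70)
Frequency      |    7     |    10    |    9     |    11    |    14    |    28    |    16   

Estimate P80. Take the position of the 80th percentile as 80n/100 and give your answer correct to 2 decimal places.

Cumulative frequencies: 7, 17, 26, 37, 51, 79, 95
n = 95; position = 80n/100 = 76.
This falls in the class [60, 65): L = 60, F = 51, f = 28, h = 5.
80th percentile ≈ 60 + ((76 − 51) / 28) × 5 = 64.4643

64.46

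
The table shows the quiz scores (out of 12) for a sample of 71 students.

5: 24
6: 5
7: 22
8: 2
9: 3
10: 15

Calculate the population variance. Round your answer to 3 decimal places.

Values: 5, 6, 7, 8, 9, 10
n = 71, Σfx = 497, mean = 7.0000
Σfx² = 3729
Σf(x − x̄)² = Σfx² − (Σfx)²/n = 3729 − 497²/71 = 250.0000
Population variance = 250.0000 / 71 = 3.5211

3.521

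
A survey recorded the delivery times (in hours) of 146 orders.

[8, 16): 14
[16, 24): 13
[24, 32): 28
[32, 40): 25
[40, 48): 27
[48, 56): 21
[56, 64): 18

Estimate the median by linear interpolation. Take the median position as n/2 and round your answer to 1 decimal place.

37.8

Cumulative frequencies: 14, 27, 55, 80, 107, 128, 146
n = 146; position = n/2 = 73.
This falls in the class [32, 40): L = 32, F = 55, f = 25, h = 8.
Median ≈ 32 + ((73 − 55) / 25) × 8 = 37.7600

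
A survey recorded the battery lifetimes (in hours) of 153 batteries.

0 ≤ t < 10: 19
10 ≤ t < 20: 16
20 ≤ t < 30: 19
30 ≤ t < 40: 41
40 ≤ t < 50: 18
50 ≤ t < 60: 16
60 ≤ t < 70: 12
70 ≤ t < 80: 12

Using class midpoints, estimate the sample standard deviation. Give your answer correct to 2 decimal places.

Midpoints: 5, 15, 25, 35, 45, 55, 65, 75
n = 153, Σfm = 5615, mean = 36.6993
Σfm² = 269225
Σf(m − x̄)² = Σfm² − (Σfm)²/n = 269225 − 5615²/153 = 63158.1699
Sample variance = 63158.1699 / 152 = 415.5143
Standard deviation = √415.5143 = 20.3842

20.38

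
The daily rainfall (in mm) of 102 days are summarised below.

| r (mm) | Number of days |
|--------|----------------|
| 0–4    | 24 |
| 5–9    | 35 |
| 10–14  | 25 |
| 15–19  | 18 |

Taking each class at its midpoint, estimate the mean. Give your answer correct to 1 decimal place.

Midpoints: 2, 7, 12, 17
Σfm = 24×2 + 35×7 + 25×12 + 18×17 = 899
n = Σf = 102
Mean = 899 / 102 = 8.8137

8.8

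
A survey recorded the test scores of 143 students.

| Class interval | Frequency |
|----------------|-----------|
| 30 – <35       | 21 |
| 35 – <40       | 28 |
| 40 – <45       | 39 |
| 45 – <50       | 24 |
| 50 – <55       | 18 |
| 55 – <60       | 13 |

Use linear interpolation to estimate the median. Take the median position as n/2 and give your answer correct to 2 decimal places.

Cumulative frequencies: 21, 49, 88, 112, 130, 143
n = 143; position = n/2 = 71.5.
This falls in the class 40 – <45: L = 40, F = 49, f = 39, h = 5.
Median ≈ 40 + ((71.5 − 49) / 39) × 5 = 42.8846

42.88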